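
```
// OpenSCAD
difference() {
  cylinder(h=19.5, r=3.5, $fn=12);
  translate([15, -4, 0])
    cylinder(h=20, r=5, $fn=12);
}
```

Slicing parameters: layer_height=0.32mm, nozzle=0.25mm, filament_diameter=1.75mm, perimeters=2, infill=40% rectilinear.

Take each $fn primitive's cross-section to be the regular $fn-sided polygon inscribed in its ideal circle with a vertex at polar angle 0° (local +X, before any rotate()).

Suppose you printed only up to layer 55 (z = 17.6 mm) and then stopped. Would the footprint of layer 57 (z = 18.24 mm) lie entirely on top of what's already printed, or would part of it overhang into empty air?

Compare the two slices. At z = 17.6: the r=3.5 cylinder contributes a regular 12-gon of circumradius 3.5 (area = (12/2)·3.500²·sin(360°/12) = 36.75 mm²); the cylinder at (15, -4): section is a regular 12-gon, circumradius r=5 (area = (12/2)·5.000²·sin(360°/12) = 75.00 mm²); After the difference (first − rest): starting from the r=3.5 cylinder (36.75 mm²), the r=5 cylinder at (15, -4) misses the remaining region (no effect) — area = 36.75 mm². At z = 18.24: the r=3.5 cylinder gives a regular 12-gon of circumradius 3.5 (constant along its height) (area = (12/2)·3.500²·sin(360°/12) = 36.75 mm²); the r=5 cylinder at (15, -4) contributes a regular 12-gon of circumradius 5 (area = (12/2)·5.000²·sin(360°/12) = 75.00 mm²); Taking the first minus the rest: starting from the r=3.5 cylinder (36.75 mm²), the r=5 cylinder at (15, -4) misses the remaining region (no effect) — area = 36.75 mm². Checking containment: the cross-section at z = 18.24 is a subset of the cross-section at z = 17.6.

entirely on top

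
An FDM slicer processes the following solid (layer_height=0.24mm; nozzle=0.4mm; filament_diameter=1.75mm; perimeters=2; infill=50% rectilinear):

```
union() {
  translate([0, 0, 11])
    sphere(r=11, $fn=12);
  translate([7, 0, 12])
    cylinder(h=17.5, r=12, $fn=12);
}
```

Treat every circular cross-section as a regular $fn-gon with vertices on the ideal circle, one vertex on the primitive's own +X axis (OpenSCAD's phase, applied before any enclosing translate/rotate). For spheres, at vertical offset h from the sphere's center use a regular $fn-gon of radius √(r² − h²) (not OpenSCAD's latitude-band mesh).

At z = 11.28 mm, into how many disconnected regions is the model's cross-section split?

At z = 11.28 mm: the r=11 sphere contributes a regular 12-gon of circumradius √(11²−0.28²) = 10.996; the cylinder at (7, 0) is not intersected at this z (z outside [12, 29.5]); Combining (union): only the r=11 sphere is present, so the union is just that shape — 1 connected region. The result has 1 disconnected region.

1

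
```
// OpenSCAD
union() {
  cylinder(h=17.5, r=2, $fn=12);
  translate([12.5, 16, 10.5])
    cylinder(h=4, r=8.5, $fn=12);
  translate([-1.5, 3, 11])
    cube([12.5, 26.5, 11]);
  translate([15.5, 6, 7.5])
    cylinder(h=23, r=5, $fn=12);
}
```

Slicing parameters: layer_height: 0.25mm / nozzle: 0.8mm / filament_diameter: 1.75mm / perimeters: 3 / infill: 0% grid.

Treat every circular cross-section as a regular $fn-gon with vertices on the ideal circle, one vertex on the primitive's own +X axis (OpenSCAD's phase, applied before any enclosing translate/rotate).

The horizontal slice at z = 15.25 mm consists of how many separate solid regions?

At z = 15.25 mm: the r=2 cylinder gives a regular 12-gon of circumradius 2 (constant along its height); the cylinder at (12.5, 16) is not intersected at this z (z outside [10.5, 14.5]); the cube at (-1.5, 3) (footprint 12.5×26.5) is included at this height; the r=5 cylinder at (15.5, 6) contributes a regular 12-gon of circumradius 5; Taking the union: the regions partially overlap (shared area 0.93 mm²), so overlapping operands fuse into one piece — 2 connected regions. The result has 2 disconnected regions.

2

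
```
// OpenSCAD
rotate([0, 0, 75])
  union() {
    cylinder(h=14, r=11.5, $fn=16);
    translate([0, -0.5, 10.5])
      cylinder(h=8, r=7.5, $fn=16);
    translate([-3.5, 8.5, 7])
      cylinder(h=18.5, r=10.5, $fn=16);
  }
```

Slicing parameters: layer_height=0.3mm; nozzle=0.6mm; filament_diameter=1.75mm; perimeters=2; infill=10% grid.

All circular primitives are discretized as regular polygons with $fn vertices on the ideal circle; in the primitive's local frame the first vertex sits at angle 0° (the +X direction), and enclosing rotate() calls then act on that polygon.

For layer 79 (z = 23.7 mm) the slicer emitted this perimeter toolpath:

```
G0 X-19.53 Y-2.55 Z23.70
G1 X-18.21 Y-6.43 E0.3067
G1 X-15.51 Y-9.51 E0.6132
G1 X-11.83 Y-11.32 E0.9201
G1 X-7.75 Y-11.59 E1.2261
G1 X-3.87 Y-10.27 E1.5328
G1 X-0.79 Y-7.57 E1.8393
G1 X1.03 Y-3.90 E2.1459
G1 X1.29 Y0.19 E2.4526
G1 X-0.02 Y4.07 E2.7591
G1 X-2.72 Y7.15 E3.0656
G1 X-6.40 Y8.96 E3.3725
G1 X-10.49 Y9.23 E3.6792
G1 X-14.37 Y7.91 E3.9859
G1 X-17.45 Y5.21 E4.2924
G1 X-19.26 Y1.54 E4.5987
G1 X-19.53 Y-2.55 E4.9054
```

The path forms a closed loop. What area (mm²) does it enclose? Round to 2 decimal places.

Apply the shoelace formula to the sequence of (X, Y) vertices; enclosed area = 337.52 mm².

337.52 mm²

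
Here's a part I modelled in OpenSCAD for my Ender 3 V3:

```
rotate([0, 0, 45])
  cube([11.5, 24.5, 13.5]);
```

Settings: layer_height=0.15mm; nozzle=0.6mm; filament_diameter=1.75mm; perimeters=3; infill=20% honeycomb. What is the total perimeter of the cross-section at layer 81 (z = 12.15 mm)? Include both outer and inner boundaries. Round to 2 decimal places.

At z = 12.15 mm: the cube is present — its section is the full 11.5×24.5 rectangle (perimeter 72.00 mm); (whole slice rotated 45° about Z — lengths, areas and connectivity unchanged). Overall, the cross-section is a single solid region. Total boundary length (outer) = 72.00 mm.

72.00 mm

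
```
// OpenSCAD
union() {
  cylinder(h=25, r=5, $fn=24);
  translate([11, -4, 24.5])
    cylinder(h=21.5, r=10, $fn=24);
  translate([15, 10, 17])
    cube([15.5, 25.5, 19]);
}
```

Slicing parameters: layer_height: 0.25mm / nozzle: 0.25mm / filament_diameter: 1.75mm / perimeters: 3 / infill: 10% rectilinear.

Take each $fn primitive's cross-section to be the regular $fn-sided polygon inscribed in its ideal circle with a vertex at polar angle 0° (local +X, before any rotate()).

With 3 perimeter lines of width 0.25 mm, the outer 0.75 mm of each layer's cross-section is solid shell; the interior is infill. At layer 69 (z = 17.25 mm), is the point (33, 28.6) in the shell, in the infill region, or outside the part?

outside

At z = 17.25 mm: the r=5 cylinder contributes a regular 24-gon of circumradius 5; the cylinder at (11, -4) does not reach this height (z outside [24.5, 46]); the cube at (15, 10) is present — its section is the full 15.5×25.5 rectangle; Merging all regions: the 2 present regions are separate (no shared area or edge), so areas and boundary lengths simply add and each stays a separate island — 2 connected regions. Overall, the cross-section has 2 separate islands. The nearest boundary edge runs (30.50, 35.50)→(30.50, 10.00); distance from the point to it = 2.50 mm. The point is not inside any of the regions above, so it lies outside the cross-section (2.50 mm from the nearest boundary).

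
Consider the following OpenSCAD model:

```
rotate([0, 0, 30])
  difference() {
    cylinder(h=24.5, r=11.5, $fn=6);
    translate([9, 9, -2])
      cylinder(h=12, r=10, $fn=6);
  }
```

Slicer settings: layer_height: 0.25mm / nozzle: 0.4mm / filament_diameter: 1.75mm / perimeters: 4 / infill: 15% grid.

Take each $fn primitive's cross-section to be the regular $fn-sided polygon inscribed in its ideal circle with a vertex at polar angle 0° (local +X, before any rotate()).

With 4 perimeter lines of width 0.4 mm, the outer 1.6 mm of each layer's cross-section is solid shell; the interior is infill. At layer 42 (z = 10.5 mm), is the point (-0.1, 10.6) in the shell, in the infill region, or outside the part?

At z = 10.5 mm: the cylinder: section is a regular 6-gon, circumradius r=11.5; the cylinder at (9, 9) is absent (z outside [-2, 10]); Subtracting the remaining from the first: none of the subtracted shapes is present at this height, so the r=11.5 cylinder is unchanged — 1 connected region; (whole slice rotated 30° about Z — lengths, areas and connectivity unchanged). Overall, the cross-section is a single solid region. Undo the 30° rotation: the query point maps to (5.213, 9.230) in the un-rotated model frame. The nearest boundary edge runs (5.75, 9.96)→(-5.75, 9.96); distance from the point to it = 0.73 mm. The point is inside the cross-section, 0.73 mm from the nearest boundary — within the 1.6 mm shell band (4 × 0.4).

shell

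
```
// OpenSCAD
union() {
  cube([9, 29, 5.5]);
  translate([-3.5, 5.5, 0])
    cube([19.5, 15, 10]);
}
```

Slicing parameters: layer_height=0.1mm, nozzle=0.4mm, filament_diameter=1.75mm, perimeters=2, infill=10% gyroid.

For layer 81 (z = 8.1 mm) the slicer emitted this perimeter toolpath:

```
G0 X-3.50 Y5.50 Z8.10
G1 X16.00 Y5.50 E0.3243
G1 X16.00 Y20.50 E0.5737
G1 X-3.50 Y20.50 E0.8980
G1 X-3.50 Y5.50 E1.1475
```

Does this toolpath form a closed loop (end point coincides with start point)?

yes

Start point (G0): (-3.50, 5.50). End point (last G1): the path returns to the start — closed.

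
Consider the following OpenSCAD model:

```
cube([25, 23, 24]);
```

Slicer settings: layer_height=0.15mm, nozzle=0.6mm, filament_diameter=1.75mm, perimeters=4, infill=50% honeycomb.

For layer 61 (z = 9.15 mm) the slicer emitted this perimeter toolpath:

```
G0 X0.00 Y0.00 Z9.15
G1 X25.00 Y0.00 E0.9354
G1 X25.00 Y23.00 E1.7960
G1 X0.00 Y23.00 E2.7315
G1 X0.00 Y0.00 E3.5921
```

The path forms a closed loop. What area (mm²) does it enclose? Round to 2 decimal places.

Apply the shoelace formula to the sequence of (X, Y) vertices; enclosed area = 575.00 mm².

575.00 mm²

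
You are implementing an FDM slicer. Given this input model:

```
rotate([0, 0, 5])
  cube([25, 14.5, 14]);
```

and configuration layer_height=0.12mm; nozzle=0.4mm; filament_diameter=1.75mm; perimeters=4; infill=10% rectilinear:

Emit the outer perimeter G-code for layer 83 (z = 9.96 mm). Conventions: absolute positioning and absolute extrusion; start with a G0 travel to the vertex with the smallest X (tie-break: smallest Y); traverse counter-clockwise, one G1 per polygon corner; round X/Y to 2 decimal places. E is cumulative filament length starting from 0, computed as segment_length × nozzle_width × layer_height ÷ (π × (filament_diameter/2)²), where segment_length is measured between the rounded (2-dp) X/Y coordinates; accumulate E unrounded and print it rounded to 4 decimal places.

At z = 9.96 mm: the cube (footprint 25×14.5) is included at this height; (rotated 5° about Z; rotation is an isometry so areas/perimeters/island counts are preserved). The outline is a single polygon with 4 vertices. Extrusion per mm of travel: 0.4 × 0.12 / (π × 0.875²) = 0.019956. Accumulating E over each segment gives final E = 1.5761.

G0 X-1.26 Y14.44 Z9.96
G1 X0.00 Y0.00 E0.2893
G1 X24.90 Y2.18 E0.7881
G1 X23.64 Y16.62 E1.0773
G1 X-1.26 Y14.44 E1.5761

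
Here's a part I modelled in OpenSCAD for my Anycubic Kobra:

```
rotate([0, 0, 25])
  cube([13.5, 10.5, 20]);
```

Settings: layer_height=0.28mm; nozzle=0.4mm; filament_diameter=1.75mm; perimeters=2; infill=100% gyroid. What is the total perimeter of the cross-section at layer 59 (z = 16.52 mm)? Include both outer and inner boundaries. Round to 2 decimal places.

48.00 mm

At z = 16.52 mm: the cube is present — its section is the full 13.5×10.5 rectangle (perimeter 48.00 mm); (whole slice rotated 25° about Z — lengths, areas and connectivity unchanged). Overall, the cross-section is a single solid region. Total boundary length (outer) = 48.00 mm.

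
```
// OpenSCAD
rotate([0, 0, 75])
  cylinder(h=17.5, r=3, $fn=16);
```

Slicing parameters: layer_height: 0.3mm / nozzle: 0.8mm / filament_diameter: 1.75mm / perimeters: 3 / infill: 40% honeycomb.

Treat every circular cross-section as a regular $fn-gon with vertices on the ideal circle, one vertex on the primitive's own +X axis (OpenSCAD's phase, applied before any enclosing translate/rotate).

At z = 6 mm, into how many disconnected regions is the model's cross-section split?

At z = 6 mm: the r=3 cylinder gives a regular 16-gon of circumradius 3 (constant along its height); (whole slice rotated 75° about Z — lengths, areas and connectivity unchanged). The result has 1 disconnected region.

1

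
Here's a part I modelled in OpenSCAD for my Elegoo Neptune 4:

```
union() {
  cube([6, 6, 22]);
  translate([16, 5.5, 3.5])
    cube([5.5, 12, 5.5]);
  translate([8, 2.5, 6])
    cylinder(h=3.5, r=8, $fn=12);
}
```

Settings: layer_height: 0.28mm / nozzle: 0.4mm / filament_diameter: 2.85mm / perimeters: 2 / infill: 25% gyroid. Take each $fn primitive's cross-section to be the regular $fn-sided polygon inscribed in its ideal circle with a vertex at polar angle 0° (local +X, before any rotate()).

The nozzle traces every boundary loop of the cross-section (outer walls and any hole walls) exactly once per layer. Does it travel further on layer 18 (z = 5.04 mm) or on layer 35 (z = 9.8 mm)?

Layer 18 (z = 5.04): the cube is present — its section is the full 6×6 rectangle (perimeter 24.00 mm); the cube at (16, 5.5) is present — its section is the full 5.5×12 rectangle (perimeter 35.00 mm); the cylinder at (8, 2.5) is not intersected at this z (z outside [6, 9.5]); Merging all regions: the 2 present regions are separate (no shared area or edge), so areas and boundary lengths simply add and each stays a separate island — boundary = 59.00 mm. So its perimeter = 59.00 mm. Layer 35 (z = 9.8): the cube is present — its section is the full 6×6 rectangle (perimeter 24.00 mm); the cube at (16, 5.5) is not intersected at this z (z outside [3.5, 9]); the cylinder at (8, 2.5) is not intersected at this z (z outside [6, 9.5]); Taking the union: only the 6×6 cube is present, so the union is just that shape — boundary = 24.00 mm. So its perimeter = 24.00 mm. Layer 18 is larger (59.00 vs 24.00 mm).

layer 18 (z = 5.04 mm)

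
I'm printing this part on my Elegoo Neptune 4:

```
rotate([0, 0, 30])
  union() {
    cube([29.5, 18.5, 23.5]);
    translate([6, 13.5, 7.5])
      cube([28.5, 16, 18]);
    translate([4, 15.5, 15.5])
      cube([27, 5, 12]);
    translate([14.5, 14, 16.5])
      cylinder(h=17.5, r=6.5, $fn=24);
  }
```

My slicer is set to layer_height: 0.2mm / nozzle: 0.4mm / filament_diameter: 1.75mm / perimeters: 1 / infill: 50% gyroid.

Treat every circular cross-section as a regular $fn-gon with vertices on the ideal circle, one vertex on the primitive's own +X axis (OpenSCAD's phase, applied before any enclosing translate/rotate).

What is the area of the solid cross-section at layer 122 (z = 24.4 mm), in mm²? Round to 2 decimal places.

525.14 mm²

At z = 24.4 mm: the cube is absent (z outside [0, 23.5]); the 28.5×16 cube at (6, 13.5) contributes its full rectangle (area 456.00 mm²); the 27×5 cube at (4, 15.5) contributes its full rectangle (area 135.00 mm²); the r=6.5 cylinder at (14.5, 14) gives a regular 24-gon of circumradius 6.5 (constant along its height) (area = (24/2)·6.500²·sin(360°/24) = 131.22 mm²); Merging all regions: the regions partially overlap — summed areas 722.22 mm² minus the doubly-counted overlap 197.08 mm² gives 525.14 mm² — area = 525.14 mm²; (whole slice rotated 30° about Z — lengths, areas and connectivity unchanged). Overall, the cross-section is a single solid region. Net area = 525.14 mm².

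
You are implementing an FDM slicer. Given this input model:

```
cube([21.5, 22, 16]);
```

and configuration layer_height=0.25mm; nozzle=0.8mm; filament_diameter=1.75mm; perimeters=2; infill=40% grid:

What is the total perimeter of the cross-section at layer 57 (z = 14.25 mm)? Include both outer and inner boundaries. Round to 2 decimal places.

87.00 mm

At z = 14.25 mm: the cube (footprint 21.5×22) is included at this height (perimeter 87.00 mm). Overall, the cross-section is a single solid region. Total boundary length (outer) = 87.00 mm.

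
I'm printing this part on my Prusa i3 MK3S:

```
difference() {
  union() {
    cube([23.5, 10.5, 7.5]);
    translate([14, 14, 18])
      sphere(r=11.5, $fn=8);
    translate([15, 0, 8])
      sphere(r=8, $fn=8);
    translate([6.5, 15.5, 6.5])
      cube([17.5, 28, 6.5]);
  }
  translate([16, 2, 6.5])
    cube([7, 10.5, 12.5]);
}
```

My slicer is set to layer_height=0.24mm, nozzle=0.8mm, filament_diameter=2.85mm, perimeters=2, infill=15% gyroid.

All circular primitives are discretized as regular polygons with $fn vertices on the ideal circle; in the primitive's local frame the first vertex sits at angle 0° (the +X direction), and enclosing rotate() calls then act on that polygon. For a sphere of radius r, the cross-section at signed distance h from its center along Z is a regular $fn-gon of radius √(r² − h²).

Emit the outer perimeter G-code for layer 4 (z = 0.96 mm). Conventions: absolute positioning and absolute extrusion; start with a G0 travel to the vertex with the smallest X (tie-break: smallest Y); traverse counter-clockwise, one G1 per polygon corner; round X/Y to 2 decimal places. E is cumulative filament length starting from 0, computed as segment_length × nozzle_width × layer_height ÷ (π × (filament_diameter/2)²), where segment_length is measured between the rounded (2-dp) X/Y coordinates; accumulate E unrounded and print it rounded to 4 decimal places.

G0 X0.00 Y0.00 Z0.96
G1 X11.20 Y0.00 E0.3371
G1 X12.31 Y-2.69 E0.4247
G1 X15.00 Y-3.80 E0.5123
G1 X17.69 Y-2.69 E0.5998
G1 X18.80 Y0.00 E0.6874
G1 X23.50 Y0.00 E0.8289
G1 X23.50 Y10.50 E1.1449
G1 X0.00 Y10.50 E1.8522
G1 X0.00 Y0.00 E2.1682

At z = 0.96 mm: the cube (footprint 23.5×10.5) is included at this height; the sphere at (14, 14) does not reach this height (|z−center|=17.040 > r=11.5); the r=8 sphere at (15, 0) slices to a regular 8-gon of circumradius 3.800 (√(r²−h²) with h=7.04 from center); the cube at (6.5, 15.5) is not intersected at this z (z outside [6.5, 13]); Combining (union): the regions partially overlap (shared area 20.42 mm²), so overlapping operands fuse into one piece — 1 connected region; the cube at (16, 2) does not reach this height (z outside [6.5, 19]); Subtracting the remaining from the first: none of the subtracted shapes is present at this height, so that combined region is unchanged — 1 connected region. The outline is a single polygon with 9 vertices. Extrusion per mm of travel: 0.8 × 0.24 / (π × 1.425²) = 0.030097. Accumulating E over each segment gives final E = 2.1682.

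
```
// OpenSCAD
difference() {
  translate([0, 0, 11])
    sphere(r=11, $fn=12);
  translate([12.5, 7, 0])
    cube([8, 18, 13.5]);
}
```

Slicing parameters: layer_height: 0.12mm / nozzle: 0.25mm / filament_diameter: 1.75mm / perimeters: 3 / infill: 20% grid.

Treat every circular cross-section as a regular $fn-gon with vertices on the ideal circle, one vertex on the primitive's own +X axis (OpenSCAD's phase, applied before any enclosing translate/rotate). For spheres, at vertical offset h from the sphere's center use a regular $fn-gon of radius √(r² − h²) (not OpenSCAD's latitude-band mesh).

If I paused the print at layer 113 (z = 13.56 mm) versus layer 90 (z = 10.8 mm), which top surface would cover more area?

Layer 113 (z = 13.56): the r=11 sphere slices to a regular 12-gon of circumradius 10.698 (√(r²−h²) with h=2.56 from center) (area = (12/2)·10.698²·sin(360°/12) = 343.34 mm²); the cube at (12.5, 7) is not intersected at this z (z outside [0, 13.5]); After the difference (first − rest): none of the subtracted shapes is present at this height, so the r=11 sphere is unchanged — area = 343.34 mm². So its area = 343.34 mm². Layer 90 (z = 10.8): the r=11 sphere contributes a regular 12-gon of circumradius √(11²−0.2²) = 10.998 (area = (12/2)·10.998²·sin(360°/12) = 362.88 mm²); the cube at (12.5, 7) (footprint 8×18) is included at this height (area 144.00 mm²); Taking the first minus the rest: starting from the r=11 sphere (362.88 mm²), the 8×18 cube at (12.5, 7) misses the remaining region (no effect) — area = 362.88 mm². So its area = 362.88 mm². Layer 90 is larger (362.88 vs 343.34 mm²).

layer 90 (z = 10.8 mm)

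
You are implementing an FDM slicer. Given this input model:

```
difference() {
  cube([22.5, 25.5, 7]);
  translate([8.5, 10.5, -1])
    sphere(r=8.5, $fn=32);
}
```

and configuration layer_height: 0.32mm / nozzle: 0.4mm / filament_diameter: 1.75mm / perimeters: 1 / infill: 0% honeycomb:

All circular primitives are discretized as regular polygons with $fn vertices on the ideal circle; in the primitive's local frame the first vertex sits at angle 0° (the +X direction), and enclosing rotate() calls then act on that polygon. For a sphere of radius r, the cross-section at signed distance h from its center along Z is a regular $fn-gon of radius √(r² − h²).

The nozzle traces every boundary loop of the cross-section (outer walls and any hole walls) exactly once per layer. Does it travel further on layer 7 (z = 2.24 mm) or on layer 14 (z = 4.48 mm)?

layer 7 (z = 2.24 mm)

Layer 7 (z = 2.24): the cube (footprint 22.5×25.5) is included at this height (perimeter 96.00 mm); the r=8.5 sphere at (8.5, 10.5) slices to a regular 32-gon of circumradius 7.858 (√(r²−h²) with h=3.24 from center) (perimeter = 2·32·7.858·sin(180°/32) = 49.30 mm); Subtracting the remaining from the first: starting from the 22.5×25.5 cube, the r=8.5 sphere at (8.5, 10.5) lies wholly inside it (removes its full 192.76 mm² and its 49.30 mm outline becomes a hole wall) — boundary (outer + 1 inner loop) = 145.30 mm. So its perimeter = 145.30 mm. Layer 14 (z = 4.48): the 22.5×25.5 cube contributes its full rectangle (perimeter 96.00 mm); the r=8.5 sphere at (8.5, 10.5) slices to a regular 32-gon of circumradius 6.498 (√(r²−h²) with h=5.48 from center) (perimeter = 2·32·6.498·sin(180°/32) = 40.76 mm); Taking the first minus the rest: starting from the 22.5×25.5 cube, the r=8.5 sphere at (8.5, 10.5) lies wholly inside it (removes its full 131.79 mm² and its 40.76 mm outline becomes a hole wall) — boundary (outer + 1 inner loop) = 136.76 mm. So its perimeter = 136.76 mm. Layer 7 is larger (145.30 vs 136.76 mm).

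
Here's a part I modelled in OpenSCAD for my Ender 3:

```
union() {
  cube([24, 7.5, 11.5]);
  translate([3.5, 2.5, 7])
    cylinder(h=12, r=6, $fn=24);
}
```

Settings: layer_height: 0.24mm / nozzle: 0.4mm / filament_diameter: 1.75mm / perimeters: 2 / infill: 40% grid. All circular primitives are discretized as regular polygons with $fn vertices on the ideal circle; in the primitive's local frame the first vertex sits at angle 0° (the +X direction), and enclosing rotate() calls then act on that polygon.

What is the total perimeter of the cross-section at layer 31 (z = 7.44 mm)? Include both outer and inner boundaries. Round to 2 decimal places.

69.02 mm

At z = 7.44 mm: the 24×7.5 cube contributes its full rectangle (perimeter 63.00 mm); the r=6 cylinder at (3.5, 2.5) contributes a regular 24-gon of circumradius 6 (perimeter = 2·24·6.000·sin(180°/24) = 37.59 mm); Merging all regions: the regions partially overlap (shared area 66.50 mm²), so the edge portions inside another operand are dropped and the merged outline is re-measured after clipping — boundary = 69.02 mm. Overall, the cross-section is a single solid region. Total boundary length (outer) = 69.02 mm.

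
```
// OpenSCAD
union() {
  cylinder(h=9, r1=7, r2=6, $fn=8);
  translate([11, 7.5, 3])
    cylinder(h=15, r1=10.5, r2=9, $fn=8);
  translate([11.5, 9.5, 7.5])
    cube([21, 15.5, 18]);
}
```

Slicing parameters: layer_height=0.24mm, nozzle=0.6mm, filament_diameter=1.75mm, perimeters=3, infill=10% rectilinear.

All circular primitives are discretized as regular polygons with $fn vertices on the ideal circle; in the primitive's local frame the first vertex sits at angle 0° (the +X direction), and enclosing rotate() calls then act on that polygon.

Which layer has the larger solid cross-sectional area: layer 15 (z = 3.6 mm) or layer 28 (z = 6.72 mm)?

layer 15 (z = 3.6 mm)

Layer 15 (z = 3.6): the cone: at t=0.400 of its height the radius interpolates to r₁+(r₂−r₁)t = 6.600, giving a regular 8-gon of that circumradius (area = (8/2)·6.600²·sin(360°/8) = 123.21 mm²); the cone at (11, 7.5) contributes a regular 8-gon of circumradius 10.440 (interpolated between r1=10.5 and r2=9 at t=0.040) (area = (8/2)·10.440²·sin(360°/8) = 308.28 mm²); the cube at (11.5, 9.5) is not intersected at this z (z outside [7.5, 25.5]); Merging all regions: the regions partially overlap — summed areas 431.49 mm² minus the doubly-counted overlap 17.11 mm² gives 414.37 mm² — area = 414.37 mm². So its area = 414.37 mm². Layer 28 (z = 6.72): the cone (r1=7→r2=6) has section circumradius 6.253 here — a regular 8-gon (area = (8/2)·6.253²·sin(360°/8) = 110.60 mm²); the cone at (11, 7.5): at t=0.248 of its height the radius interpolates to r₁+(r₂−r₁)t = 10.128, giving a regular 8-gon of that circumradius (area = (8/2)·10.128²·sin(360°/8) = 290.13 mm²); the cube at (11.5, 9.5) is not intersected at this z (z outside [7.5, 25.5]); Combining (union): the regions partially overlap — summed areas 400.73 mm² minus the doubly-counted overlap 11.69 mm² gives 389.04 mm² — area = 389.04 mm². So its area = 389.04 mm². Layer 15 is larger (414.37 vs 389.04 mm²).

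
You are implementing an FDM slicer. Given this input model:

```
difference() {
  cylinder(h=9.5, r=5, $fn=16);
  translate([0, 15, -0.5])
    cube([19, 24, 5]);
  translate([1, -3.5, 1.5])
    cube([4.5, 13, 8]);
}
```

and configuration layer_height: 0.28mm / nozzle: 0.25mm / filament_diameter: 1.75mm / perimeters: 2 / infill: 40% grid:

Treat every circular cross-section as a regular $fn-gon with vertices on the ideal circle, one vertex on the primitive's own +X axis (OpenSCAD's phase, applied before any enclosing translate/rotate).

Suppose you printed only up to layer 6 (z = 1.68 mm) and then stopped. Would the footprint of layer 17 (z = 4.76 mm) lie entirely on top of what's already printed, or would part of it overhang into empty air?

entirely on top

Compare the two slices. At z = 1.68: the cylinder: section is a regular 16-gon, circumradius r=5 (area = (16/2)·5.000²·sin(360°/16) = 76.54 mm²); the 19×24 cube at (0, 15) contributes its full rectangle (area 456.00 mm²); the cube at (1, -3.5) is present — its section is the full 4.5×13 rectangle (area 58.50 mm²); Subtracting the remaining from the first: starting from the r=5 cylinder (76.54 mm²), the 19×24 cube at (0, 15) misses the remaining region (no effect); the 4.5×13 cube at (1, -3.5) partially overlaps it — only the 26.42 mm² overlap (of its 58.50 mm²) is removed, clipping the outline — area = 50.11 mm². At z = 4.76: the r=5 cylinder gives a regular 16-gon of circumradius 5 (constant along its height) (area = (16/2)·5.000²·sin(360°/16) = 76.54 mm²); the cube at (0, 15) is not intersected at this z (z outside [-0.5, 4.5]); the cube at (1, -3.5) (footprint 4.5×13) is included at this height (area 58.50 mm²); After the difference (first − rest): starting from the r=5 cylinder (76.54 mm²), the 4.5×13 cube at (1, -3.5) partially overlaps it — only the 26.42 mm² overlap (of its 58.50 mm²) is removed, clipping the outline — area = 50.11 mm². Checking containment: the cross-section at z = 4.76 is a subset of the cross-section at z = 1.68.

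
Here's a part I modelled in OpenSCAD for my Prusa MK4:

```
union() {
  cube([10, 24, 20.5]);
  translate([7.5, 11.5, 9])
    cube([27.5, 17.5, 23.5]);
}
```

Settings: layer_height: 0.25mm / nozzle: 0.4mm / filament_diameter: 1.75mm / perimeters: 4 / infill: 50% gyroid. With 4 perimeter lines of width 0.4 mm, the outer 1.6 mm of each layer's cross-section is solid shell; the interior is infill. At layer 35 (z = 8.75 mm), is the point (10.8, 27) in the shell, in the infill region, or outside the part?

outside

At z = 8.75 mm: the 10×24 cube contributes its full rectangle; the cube at (7.5, 11.5) does not reach this height (z outside [9, 32.5]); Merging all regions: only the 10×24 cube is present, so the union is just that shape — 1 connected region. Overall, the cross-section is a single solid region. The nearest boundary edge runs (10.00, 0.00)→(10.00, 24.00); distance from the point to it = 3.10 mm. The point is not inside any of the regions above, so it lies outside the cross-section (3.10 mm from the nearest boundary).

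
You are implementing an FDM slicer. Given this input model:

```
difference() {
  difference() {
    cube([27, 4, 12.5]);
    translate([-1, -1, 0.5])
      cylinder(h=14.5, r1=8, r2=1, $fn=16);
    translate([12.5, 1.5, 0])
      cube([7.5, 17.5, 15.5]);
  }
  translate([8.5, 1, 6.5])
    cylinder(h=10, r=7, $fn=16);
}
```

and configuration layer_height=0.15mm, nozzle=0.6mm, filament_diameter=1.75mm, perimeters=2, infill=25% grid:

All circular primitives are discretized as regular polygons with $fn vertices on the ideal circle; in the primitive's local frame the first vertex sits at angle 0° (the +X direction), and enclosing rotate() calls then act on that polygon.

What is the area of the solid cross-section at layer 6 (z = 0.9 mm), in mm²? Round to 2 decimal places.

At z = 0.9 mm: the cube (footprint 27×4) is included at this height (area 108.00 mm²); the cone at (-1, -1) (r1=8→r2=1) has section circumradius 7.807 here — a regular 16-gon (area = (16/2)·7.807²·sin(360°/16) = 186.59 mm²); the cube at (12.5, 1.5) (footprint 7.5×17.5) is included at this height (area 131.25 mm²); After the difference (first − rest): starting from the 27×4 cube (108.00 mm²), the cone at (-1, -1) partially overlaps it — only the 23.89 mm² overlap (of its 186.59 mm²) is removed, clipping the outline; the 7.5×17.5 cube at (12.5, 1.5) partially overlaps it — only the 18.75 mm² overlap (of its 131.25 mm²) is removed, clipping the outline — area = 65.36 mm²; the cylinder at (8.5, 1) does not reach this height (z outside [6.5, 16.5]); Taking the first minus the rest: none of the subtracted shapes is present at this height, so the result so far is unchanged — area = 65.36 mm². Overall, the cross-section is a single solid region. Net area = 65.36 mm².

65.36 mm²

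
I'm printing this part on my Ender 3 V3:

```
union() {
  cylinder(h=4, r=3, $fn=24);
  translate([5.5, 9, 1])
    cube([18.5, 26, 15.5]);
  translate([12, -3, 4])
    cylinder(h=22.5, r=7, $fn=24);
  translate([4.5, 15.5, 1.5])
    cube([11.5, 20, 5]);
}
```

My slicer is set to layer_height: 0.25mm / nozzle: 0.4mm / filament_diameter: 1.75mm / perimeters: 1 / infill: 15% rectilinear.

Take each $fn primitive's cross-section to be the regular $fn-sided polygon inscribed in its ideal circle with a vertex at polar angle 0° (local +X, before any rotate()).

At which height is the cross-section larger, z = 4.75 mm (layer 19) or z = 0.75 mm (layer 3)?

layer 19 (z = 4.75 mm)

Layer 19 (z = 4.75): the cylinder is absent (z outside [0, 4]); the cube at (5.5, 9) (footprint 18.5×26) is included at this height (area 481.00 mm²); the r=7 cylinder at (12, -3) gives a regular 24-gon of circumradius 7 (constant along its height) (area = (24/2)·7.000²·sin(360°/24) = 152.19 mm²); the 11.5×20 cube at (4.5, 15.5) contributes its full rectangle (area 230.00 mm²); Combining (union): the regions partially overlap — summed areas 863.19 mm² minus the doubly-counted overlap 204.75 mm² gives 658.44 mm² — area = 658.44 mm². So its area = 658.44 mm². Layer 3 (z = 0.75): the r=3 cylinder gives a regular 24-gon of circumradius 3 (constant along its height) (area = (24/2)·3.000²·sin(360°/24) = 27.95 mm²); the cube at (5.5, 9) is absent (z outside [1, 16.5]); the cylinder at (12, -3) is not intersected at this z (z outside [4, 26.5]); the cube at (4.5, 15.5) is not intersected at this z (z outside [1.5, 6.5]); Combining (union): only the r=3 cylinder is present, so the union is just that shape — area = 27.95 mm². So its area = 27.95 mm². Layer 19 is larger (658.44 vs 27.95 mm²).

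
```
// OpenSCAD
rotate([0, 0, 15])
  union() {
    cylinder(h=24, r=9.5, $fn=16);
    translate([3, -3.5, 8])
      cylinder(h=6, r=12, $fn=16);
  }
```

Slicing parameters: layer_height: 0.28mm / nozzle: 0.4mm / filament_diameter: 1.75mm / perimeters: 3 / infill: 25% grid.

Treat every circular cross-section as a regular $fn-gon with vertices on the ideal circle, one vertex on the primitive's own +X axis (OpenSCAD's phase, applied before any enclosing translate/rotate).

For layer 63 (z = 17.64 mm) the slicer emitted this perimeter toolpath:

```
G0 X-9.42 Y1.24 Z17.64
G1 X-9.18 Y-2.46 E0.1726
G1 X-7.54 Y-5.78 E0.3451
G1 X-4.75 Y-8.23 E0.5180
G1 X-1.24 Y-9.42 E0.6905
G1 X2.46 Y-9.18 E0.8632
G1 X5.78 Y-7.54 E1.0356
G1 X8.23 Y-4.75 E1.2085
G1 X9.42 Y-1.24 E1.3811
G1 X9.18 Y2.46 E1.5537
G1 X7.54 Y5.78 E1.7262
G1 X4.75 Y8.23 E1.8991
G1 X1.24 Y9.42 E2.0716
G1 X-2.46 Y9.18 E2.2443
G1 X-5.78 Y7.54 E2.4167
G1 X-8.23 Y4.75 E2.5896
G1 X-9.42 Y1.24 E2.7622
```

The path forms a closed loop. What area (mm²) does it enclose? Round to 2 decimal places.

276.41 mm²

Apply the shoelace formula to the sequence of (X, Y) vertices; enclosed area = 276.41 mm².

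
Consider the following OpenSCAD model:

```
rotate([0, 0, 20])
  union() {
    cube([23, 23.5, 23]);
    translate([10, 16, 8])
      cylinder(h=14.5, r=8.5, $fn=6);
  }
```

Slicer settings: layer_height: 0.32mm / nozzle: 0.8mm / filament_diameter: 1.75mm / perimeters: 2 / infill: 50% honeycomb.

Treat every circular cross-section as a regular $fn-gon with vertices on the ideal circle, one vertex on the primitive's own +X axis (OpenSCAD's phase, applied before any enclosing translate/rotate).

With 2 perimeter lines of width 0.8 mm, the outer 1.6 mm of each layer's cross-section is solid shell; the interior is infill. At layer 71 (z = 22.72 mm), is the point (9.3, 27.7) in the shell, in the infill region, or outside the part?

At z = 22.72 mm: the cube (footprint 23×23.5) is included at this height; the cylinder at (10, 16) does not reach this height (z outside [8, 22.5]); Combining (union): only the 23×23.5 cube is present, so the union is just that shape — 1 connected region; (rotated 20° about Z; rotation is an isometry so areas/perimeters/island counts are preserved). Overall, the cross-section is a single solid region. Undo the 20° rotation: the query point maps to (18.213, 22.849) in the un-rotated model frame. The nearest boundary edge runs (23.00, 23.50)→(0.00, 23.50); distance from the point to it = 0.65 mm. The point is inside the cross-section, 0.65 mm from the nearest boundary — within the 1.6 mm shell band (2 × 0.8).

shell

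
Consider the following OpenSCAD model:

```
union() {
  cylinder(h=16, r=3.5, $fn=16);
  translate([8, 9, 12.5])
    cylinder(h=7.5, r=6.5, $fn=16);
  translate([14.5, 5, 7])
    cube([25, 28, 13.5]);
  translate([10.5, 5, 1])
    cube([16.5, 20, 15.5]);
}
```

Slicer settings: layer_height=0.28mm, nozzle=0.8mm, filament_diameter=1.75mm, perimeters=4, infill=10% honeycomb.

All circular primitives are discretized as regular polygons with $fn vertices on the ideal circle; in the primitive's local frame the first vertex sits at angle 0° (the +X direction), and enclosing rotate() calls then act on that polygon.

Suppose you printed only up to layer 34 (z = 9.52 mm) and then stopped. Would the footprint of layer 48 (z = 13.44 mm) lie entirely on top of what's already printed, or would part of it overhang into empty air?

part overhangs

Compare the two slices. At z = 9.52: the cylinder: section is a regular 16-gon, circumradius r=3.5 (area = (16/2)·3.500²·sin(360°/16) = 37.50 mm²); the cylinder at (8, 9) is absent (z outside [12.5, 20]); the cube at (14.5, 5) (footprint 25×28) is included at this height (area 700.00 mm²); the cube at (10.5, 5) is present — its section is the full 16.5×20 rectangle (area 330.00 mm²); Taking the union: the regions partially overlap — summed areas 1067.50 mm² minus the doubly-counted overlap 250.00 mm² gives 817.50 mm² — area = 817.50 mm². At z = 13.44: the r=3.5 cylinder gives a regular 16-gon of circumradius 3.5 (constant along its height) (area = (16/2)·3.500²·sin(360°/16) = 37.50 mm²); the r=6.5 cylinder at (8, 9) contributes a regular 16-gon of circumradius 6.5 (area = (16/2)·6.500²·sin(360°/16) = 129.35 mm²); the 25×28 cube at (14.5, 5) contributes its full rectangle (area 700.00 mm²); the cube at (10.5, 5) (footprint 16.5×20) is included at this height (area 330.00 mm²); Combining (union): the regions partially overlap — summed areas 1196.85 mm² minus the doubly-counted overlap 280.58 mm² gives 916.27 mm² — area = 916.27 mm². Checking containment: at z = 13.44 the cross-section extends beyond the z = 9.52 cross-section by about 98.77 mm².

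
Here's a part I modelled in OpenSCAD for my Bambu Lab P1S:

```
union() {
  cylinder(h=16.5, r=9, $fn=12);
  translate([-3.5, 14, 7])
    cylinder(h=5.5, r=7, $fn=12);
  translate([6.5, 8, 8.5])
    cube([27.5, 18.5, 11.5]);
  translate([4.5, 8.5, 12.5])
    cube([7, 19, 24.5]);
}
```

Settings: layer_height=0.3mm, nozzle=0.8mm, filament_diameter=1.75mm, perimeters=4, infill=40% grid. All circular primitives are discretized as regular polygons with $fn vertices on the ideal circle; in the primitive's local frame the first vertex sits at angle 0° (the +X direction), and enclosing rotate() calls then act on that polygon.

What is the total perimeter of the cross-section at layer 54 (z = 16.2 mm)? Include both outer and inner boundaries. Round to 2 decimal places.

At z = 16.2 mm: the r=9 cylinder contributes a regular 12-gon of circumradius 9 (perimeter = 2·12·9.000·sin(180°/12) = 55.90 mm); the cylinder at (-3.5, 14) does not reach this height (z outside [7, 12.5]); the 27.5×18.5 cube at (6.5, 8) contributes its full rectangle (perimeter 92.00 mm); the cube at (4.5, 8.5) is present — its section is the full 7×19 rectangle (perimeter 52.00 mm); Merging all regions: the regions partially overlap (shared area 90.00 mm²), so the edge portions inside another operand are dropped and the merged outline is re-measured after clipping — boundary = 153.90 mm. Overall, the cross-section has 2 separate islands. Total boundary length (outer) = 153.90 mm.

153.90 mm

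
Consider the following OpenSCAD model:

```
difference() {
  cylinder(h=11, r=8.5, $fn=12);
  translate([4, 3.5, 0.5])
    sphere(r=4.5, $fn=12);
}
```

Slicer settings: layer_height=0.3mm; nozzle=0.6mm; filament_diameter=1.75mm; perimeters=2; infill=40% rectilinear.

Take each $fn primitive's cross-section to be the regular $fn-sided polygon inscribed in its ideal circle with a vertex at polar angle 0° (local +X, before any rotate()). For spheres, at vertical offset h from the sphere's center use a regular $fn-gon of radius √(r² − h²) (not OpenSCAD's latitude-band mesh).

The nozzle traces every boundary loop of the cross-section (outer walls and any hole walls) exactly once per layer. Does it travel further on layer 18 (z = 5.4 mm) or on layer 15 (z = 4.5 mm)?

layer 15 (z = 4.5 mm)

Layer 18 (z = 5.4): the cylinder: section is a regular 12-gon, circumradius r=8.5 (perimeter = 2·12·8.500·sin(180°/12) = 52.80 mm); the sphere at (4, 3.5) is absent (|z−center|=4.900 > r=4.5); Taking the first minus the rest: none of the subtracted shapes is present at this height, so the r=8.5 cylinder is unchanged — boundary = 52.80 mm. So its perimeter = 52.80 mm. Layer 15 (z = 4.5): the cylinder: section is a regular 12-gon, circumradius r=8.5 (perimeter = 2·12·8.500·sin(180°/12) = 52.80 mm); the sphere at (4, 3.5): section is a regular 12-gon, circumradius = √(r²−h²) = √(4.5²−4²) = 2.062 (perimeter = 2·12·2.062·sin(180°/12) = 12.81 mm); After the difference (first − rest): starting from the r=8.5 cylinder, the r=4.5 sphere at (4, 3.5) lies wholly inside it (removes its full 12.75 mm² and its 12.81 mm outline becomes a hole wall) — boundary (outer + 1 inner loop) = 65.60 mm. So its perimeter = 65.60 mm. Layer 15 is larger (65.60 vs 52.80 mm).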